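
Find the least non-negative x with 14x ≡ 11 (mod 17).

2

The inverse of 14 mod 17 is 11 (since 14·11 = 154 ≡ 1).
Multiplying both sides by 11: x ≡ 11·11 = 121 ≡ 2 (mod 17).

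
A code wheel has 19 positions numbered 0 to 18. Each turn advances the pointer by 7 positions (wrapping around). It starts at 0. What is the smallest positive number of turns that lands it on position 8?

7⁻¹ ≡ 11 (mod 19) because 7·11 = 77 = 4·19 + 1.
Multiplying both sides by 11: x ≡ 11·8 = 88 ≡ 12 (mod 19).

12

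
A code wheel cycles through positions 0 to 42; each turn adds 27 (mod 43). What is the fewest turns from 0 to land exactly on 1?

27·8 = 216 = 5·43 + 1, so 27⁻¹ ≡ 8 (mod 43).

8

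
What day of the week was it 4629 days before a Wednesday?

4629 mod 7 = 2 (since 661·7 = 4627).
Wednesday − 2 days → Monday.

Monday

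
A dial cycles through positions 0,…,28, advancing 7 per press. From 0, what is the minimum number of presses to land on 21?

3

The inverse of 7 mod 29 is 25 (since 7·25 = 175 ≡ 1).
Multiplying both sides by 25: x ≡ 25·21 = 525 ≡ 3 (mod 29).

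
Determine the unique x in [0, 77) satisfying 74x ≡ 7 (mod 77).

49

The inverse of 74 mod 77 is 51 (since 74·51 = 3774 ≡ 1).
Multiplying both sides by 51: x ≡ 51·7 = 357 ≡ 49 (mod 77).
Check: 74·49 = 3626 = 47·77 + 7.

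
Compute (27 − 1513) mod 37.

1513 − 40·37 = 33, so 1513 ≡ 33 (mod 37).
(27 − 33) mod 37 = 31.

31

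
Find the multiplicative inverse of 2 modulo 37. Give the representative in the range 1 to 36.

19

37 = 18·2 + 1
2 = 2·1 + 0
Back-substituting gives 2·19 ≡ 1 (mod 37).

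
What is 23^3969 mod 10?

3

Powers of 3 mod 10 repeat with period 4: 3, 9, 7, 1.
3969 mod 4 = 1, so the last digit matches 3^1 = 3.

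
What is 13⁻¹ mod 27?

25

27 = 2·13 + 1
13 = 13·1 + 0
Back-substituting gives 13·25 ≡ 1 (mod 27).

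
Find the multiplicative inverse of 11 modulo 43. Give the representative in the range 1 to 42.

43 = 3·11 + 10
11 = 1·10 + 1
10 = 10·1 + 0
Back-substituting gives 11·4 ≡ 1 (mod 43).

4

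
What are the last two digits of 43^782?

49

Square-and-reduce mod 100: 43^1≡43, 43^2≡49, 43^4≡1, 43^8≡1, 43^16≡1, 43^32≡1, 43^64≡1, 43^128≡1, 43^256≡1, 43^512≡1.
782 = 2 + 4 + 8 + 256 + 512, so 43^782 ≡ 49·1·1·1·1 ≡ 49 (mod 100).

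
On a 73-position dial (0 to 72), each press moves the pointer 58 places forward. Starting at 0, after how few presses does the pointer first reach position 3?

29

58⁻¹ ≡ 34 (mod 73) because 58·34 = 1972 = 27·73 + 1.
So x ≡ 34·3 = 102 ≡ 29 (mod 73).
Check: 58·29 = 1682 = 23·73 + 3.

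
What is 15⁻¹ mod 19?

19 = 1·15 + 4
15 = 3·4 + 3
4 = 1·3 + 1
3 = 3·1 + 0
Back-substituting gives 15·14 ≡ 1 (mod 19).

14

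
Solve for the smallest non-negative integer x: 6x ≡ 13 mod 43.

38

6⁻¹ ≡ 36 (mod 43) because 6·36 = 216 = 5·43 + 1.
Multiplying both sides by 36: x ≡ 36·13 = 468 ≡ 38 (mod 43).
Check: 6·38 = 228 = 5·43 + 13.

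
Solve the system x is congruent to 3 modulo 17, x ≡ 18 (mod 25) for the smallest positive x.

343

x ≡ 3 (mod 17) gives x ∈ {3, 20, 37, 54, 71, 88, 105, 122, …}.
The first of these with x mod 25 = 18 is 343.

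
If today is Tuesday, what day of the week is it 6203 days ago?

6203 mod 7 = 1 (since 886·7 = 6202).
Tuesday − 1 day → Monday.

Monday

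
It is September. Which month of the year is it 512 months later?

May

512 mod 12 = 8 (since 42·12 = 504).
September + 8 months → May.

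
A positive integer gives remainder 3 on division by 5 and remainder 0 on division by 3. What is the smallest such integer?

3

x ≡ 0 (mod 3) gives x ∈ {0, 3}.
The first of these with x mod 5 = 3 is 3.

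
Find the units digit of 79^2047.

9

Last digits of 9^n: 9, 1 (period 2).
2047 leaves remainder 1 on division by 2, so 79^2047 ends in 9.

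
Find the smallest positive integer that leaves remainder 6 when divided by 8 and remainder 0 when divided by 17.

x ≡ 6 (mod 8) gives x ∈ {6, 14, 22, 30, 38, 46, 54, 62, …}.
The first of these with x mod 17 = 0 is 102.

102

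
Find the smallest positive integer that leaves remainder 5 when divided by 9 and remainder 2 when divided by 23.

140

x ≡ 5 (mod 9) gives x ∈ {5, 14, 23, 32, 41, 50, 59, 68, …}.
The first of these with x mod 23 = 2 is 140.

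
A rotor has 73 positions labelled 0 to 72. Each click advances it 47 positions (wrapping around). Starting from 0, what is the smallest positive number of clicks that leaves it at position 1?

47·14 = 658 = 9·73 + 1, so 47⁻¹ ≡ 14 (mod 73).

14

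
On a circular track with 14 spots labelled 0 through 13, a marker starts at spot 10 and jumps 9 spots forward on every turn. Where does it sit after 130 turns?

4

130·9 = 1170.
1170 = 83·14 + 8, so 1170 mod 14 = 8.
(10 + 8) mod 14 = 4.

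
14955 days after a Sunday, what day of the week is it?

Wednesday

14955 mod 7 = 3 (since 2136·7 = 14952).
Sunday + 3 days → Wednesday.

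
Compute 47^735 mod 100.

43

Square-and-reduce mod 100: 47^1≡47, 47^2≡9, 47^4≡81, 47^8≡61, 47^16≡21, 47^32≡41, 47^64≡81, 47^128≡61, 47^256≡21, 47^512≡41.
735 = 1 + 2 + 4 + 8 + 16 + 64 + 128 + 512, so 47^735 ≡ 47·9·81·61·21·81·61·41 ≡ 43 (mod 100).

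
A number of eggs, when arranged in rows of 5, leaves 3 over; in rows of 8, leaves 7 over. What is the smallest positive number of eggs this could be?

23

x ≡ 3 (mod 5) gives x ∈ {3, 8, 13, 18, 23}.
The first of these with x mod 8 = 7 is 23.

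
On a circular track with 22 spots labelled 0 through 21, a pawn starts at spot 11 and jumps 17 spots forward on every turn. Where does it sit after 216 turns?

216·17 = 3672.
3672 = 166·22 + 20, so 3672 mod 22 = 20.
(11 + 20) mod 22 = 9.

9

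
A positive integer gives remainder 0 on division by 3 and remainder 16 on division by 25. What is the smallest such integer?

x ≡ 0 (mod 3) gives x ∈ {0, 3, 6, 9, 12, 15, 18, 21, …}.
The first of these with x mod 25 = 16 is 66.

66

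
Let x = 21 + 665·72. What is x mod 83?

10

665·72 = 47880.
47880 = 576·83 + 72, so 47880 mod 83 = 72.
(21 + 72) mod 83 = 10.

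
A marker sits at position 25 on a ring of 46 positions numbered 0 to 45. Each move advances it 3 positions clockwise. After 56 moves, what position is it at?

56·3 = 168.
168 − 3·46 = 30, so 168 ≡ 30 (mod 46).
(25 + 30) mod 46 = 9.

9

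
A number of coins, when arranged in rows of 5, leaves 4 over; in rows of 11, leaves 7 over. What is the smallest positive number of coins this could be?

x ≡ 4 (mod 5) gives x ∈ {4, 9, 14, 19, 24, 29}.
The first of these with x mod 11 = 7 is 29.

29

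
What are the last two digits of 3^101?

Successive squares of 3 mod 100: 3^1≡3, 3^2≡9, 3^4≡81, 3^8≡61, 3^16≡21, 3^32≡41, 3^64≡81.
101 = 1 + 4 + 32 + 64, so 3^101 ≡ 3·81·41·81 ≡ 3 (mod 100).

03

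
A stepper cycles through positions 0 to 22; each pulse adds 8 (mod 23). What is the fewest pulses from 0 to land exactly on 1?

23 = 2·8 + 7
8 = 1·7 + 1
7 = 7·1 + 0
Back-substituting gives 8·3 ≡ 1 (mod 23).

3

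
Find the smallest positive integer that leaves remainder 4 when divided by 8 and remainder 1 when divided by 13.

x ≡ 4 (mod 8) gives x ∈ {4, 12, 20, 28, 36, 44, 52, 60, …}.
The first of these with x mod 13 = 1 is 92.

92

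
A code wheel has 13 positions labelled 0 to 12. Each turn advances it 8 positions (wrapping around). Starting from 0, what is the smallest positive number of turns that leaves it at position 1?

5

13 = 1·8 + 5
8 = 1·5 + 3
5 = 1·3 + 2
3 = 1·2 + 1
2 = 2·1 + 0
Back-substituting gives 8·5 ≡ 1 (mod 13).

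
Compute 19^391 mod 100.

19

Square-and-reduce mod 100: 19^1≡19, 19^2≡61, 19^4≡21, 19^8≡41, 19^16≡81, 19^32≡61, 19^64≡21, 19^128≡41, 19^256≡81.
391 = 1 + 2 + 4 + 128 + 256, so 19^391 ≡ 19·61·21·41·81 ≡ 19 (mod 100).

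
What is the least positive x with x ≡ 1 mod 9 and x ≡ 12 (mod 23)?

x ≡ 1 (mod 9) gives x ∈ {1, 10, 19, 28, 37, 46, 55, 64, …}.
The first of these with x mod 23 = 12 is 127.

127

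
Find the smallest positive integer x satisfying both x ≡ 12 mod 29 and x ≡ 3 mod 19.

x ≡ 3 (mod 19) gives x ∈ {3, 22, 41}.
The first of these with x mod 29 = 12 is 41.

41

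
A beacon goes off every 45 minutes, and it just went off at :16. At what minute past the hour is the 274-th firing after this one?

274·45 = 12330.
Dividing 12330 by 60 gives quotient 205 and remainder 30.
(16 + 30) mod 60 = 46.

46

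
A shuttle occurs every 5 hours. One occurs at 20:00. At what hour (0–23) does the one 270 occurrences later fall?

2

270·5 = 1350.
1350 − 56·24 = 6, so 1350 ≡ 6 (mod 24).
(20 + 6) mod 24 = 2.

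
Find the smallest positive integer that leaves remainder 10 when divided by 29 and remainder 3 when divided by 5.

68

x ≡ 3 (mod 5) gives x ∈ {3, 8, 13, 18, 23, 28, 33, 38, …}.
The first of these with x mod 29 = 10 is 68.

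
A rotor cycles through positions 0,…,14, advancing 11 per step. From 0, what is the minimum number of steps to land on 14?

4

The inverse of 11 mod 15 is 11 (since 11·11 = 121 ≡ 1).
Multiplying both sides by 11: x ≡ 11·14 = 154 ≡ 4 (mod 15).
Check: 11·4 = 44 = 2·15 + 14.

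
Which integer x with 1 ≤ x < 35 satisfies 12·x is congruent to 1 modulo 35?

3

35 = 2·12 + 11
12 = 1·11 + 1
11 = 11·1 + 0
Back-substituting gives 12·3 ≡ 1 (mod 35).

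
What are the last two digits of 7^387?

Successive squares of 7 mod 100: 7^1≡7, 7^2≡49, 7^4≡1, 7^8≡1, 7^16≡1, 7^32≡1, 7^64≡1, 7^128≡1, 7^256≡1.
Since 387 = 1 + 2 + 128 + 256 in binary, 7^387 ≡ 7·49·1·1 ≡ 43 (mod 100).

43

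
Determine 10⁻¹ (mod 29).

3

29 = 2·10 + 9
10 = 1·9 + 1
9 = 9·1 + 0
Back-substituting gives 10·3 ≡ 1 (mod 29).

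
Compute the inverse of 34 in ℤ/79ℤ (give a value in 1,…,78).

7

79 = 2·34 + 11
34 = 3·11 + 1
11 = 11·1 + 0
Back-substituting gives 34·7 ≡ 1 (mod 79).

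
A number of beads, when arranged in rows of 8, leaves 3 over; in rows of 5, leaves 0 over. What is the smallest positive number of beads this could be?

Since 5·5 ≡ 1 (mod 8), take x = 0 + 5·((3−0)·5 mod 8) = 0 + 5·7 = 35.
Check: 35 mod 8 = 3, 35 mod 5 = 0.

35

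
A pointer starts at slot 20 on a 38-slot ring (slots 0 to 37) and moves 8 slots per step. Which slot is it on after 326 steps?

6

326·8 = 2608.
2608 = 68·38 + 24, so 2608 mod 38 = 24.
(20 + 24) mod 38 = 6.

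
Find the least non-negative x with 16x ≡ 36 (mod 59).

17

The inverse of 16 mod 59 is 48 (since 16·48 = 768 ≡ 1).
So x ≡ 48·36 = 1728 ≡ 17 (mod 59).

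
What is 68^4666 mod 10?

4

The units digit of 68^n cycles with period 4: 8, 4, 2, 6, …
4666 mod 4 = 2, so the last digit matches 8^2 = 4.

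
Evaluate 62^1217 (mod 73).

31

Square-and-reduce mod 73: 62^1≡62, 62^2≡48, 62^4≡41, 62^8≡2, 62^16≡4, 62^32≡16, 62^64≡37, 62^128≡55, 62^256≡32, 62^512≡2, 62^1024≡4.
1217 = 1 + 64 + 128 + 1024, so 62^1217 ≡ 62·37·55·4 ≡ 31 (mod 73).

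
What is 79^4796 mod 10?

1

The units digit of 79^n cycles with period 2: 9, 1, …
4796 leaves remainder 0 on division by 2, so 79^4796 ends in 1.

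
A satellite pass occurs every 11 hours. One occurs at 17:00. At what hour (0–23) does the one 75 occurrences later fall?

2

75·11 = 825.
825 mod 24 = 9 (since 34·24 = 816).
(17 + 9) mod 24 = 2.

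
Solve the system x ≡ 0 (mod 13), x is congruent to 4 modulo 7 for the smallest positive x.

x ≡ 4 (mod 7) gives x ∈ {4, 11, 18, 25, 32, 39}.
The first of these with x mod 13 = 0 is 39.

39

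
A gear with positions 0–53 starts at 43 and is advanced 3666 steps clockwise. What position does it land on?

37

3666 − 67·54 = 48, so 3666 ≡ 48 (mod 54).
(43 + 48) mod 54 = 37.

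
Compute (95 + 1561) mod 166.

Dividing 1561 by 166 gives quotient 9 and remainder 67.
(95 + 67) mod 166 = 162.

162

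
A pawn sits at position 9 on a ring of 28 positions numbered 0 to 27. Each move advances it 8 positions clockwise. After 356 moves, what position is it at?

1

356·8 = 2848.
Dividing 2848 by 28 gives quotient 101 and remainder 20.
(9 + 20) mod 28 = 1.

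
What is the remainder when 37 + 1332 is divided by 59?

12

1332 = 22·59 + 34, so 1332 mod 59 = 34.
(37 + 34) mod 59 = 12.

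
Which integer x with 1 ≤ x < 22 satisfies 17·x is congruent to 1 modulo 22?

13

17·13 = 221 = 10·22 + 1, so 17⁻¹ ≡ 13 (mod 22).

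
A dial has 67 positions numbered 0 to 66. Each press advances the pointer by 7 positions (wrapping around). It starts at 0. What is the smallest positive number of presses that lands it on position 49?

7

The inverse of 7 mod 67 is 48 (since 7·48 = 336 ≡ 1).
Multiplying both sides by 48: x ≡ 48·49 = 2352 ≡ 7 (mod 67).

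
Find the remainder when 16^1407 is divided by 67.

By repeated squaring mod 67: 16^1≡16, 16^2≡55, 16^4≡10, 16^8≡33, 16^16≡17, 16^32≡21, 16^64≡39, 16^128≡47, 16^256≡65, 16^512≡4, 16^1024≡16.
Since 1407 = 1 + 2 + 4 + 8 + 16 + 32 + 64 + 256 + 1024 in binary, 16^1407 ≡ 16·55·10·33·17·21·39·65·16 ≡ 40 (mod 67).

40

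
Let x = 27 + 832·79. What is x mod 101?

4

832·79 = 65728.
65728 mod 101 = 78 (since 650·101 = 65650).
(27 + 78) mod 101 = 4.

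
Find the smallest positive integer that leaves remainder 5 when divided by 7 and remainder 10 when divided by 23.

Since 23·4 ≡ 1 (mod 7), take x = 10 + 23·((5−10)·4 mod 7) = 10 + 23·1 = 33.
Check: 33 mod 7 = 5, 33 mod 23 = 10.

33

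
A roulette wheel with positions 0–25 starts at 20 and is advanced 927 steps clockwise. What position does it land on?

927 = 35·26 + 17, so 927 mod 26 = 17.
(20 + 17) mod 26 = 11.

11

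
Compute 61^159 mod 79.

Successive squares of 61 mod 79: 61^1≡61, 61^2≡8, 61^4≡64, 61^8≡67, 61^16≡65, 61^32≡38, 61^64≡22, 61^128≡10.
Since 159 = 1 + 2 + 4 + 8 + 16 + 128 in binary, 61^159 ≡ 61·8·64·67·65·10 ≡ 14 (mod 79).

14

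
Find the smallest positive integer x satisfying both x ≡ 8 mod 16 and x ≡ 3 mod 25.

x ≡ 8 (mod 16) gives x ∈ {8, 24, 40, 56, 72, 88, 104, 120, …}.
The first of these with x mod 25 = 3 is 328.

328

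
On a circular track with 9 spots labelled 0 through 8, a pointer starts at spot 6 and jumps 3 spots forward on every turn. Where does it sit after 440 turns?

3

440·3 = 1320.
1320 = 146·9 + 6, so 1320 mod 9 = 6.
(6 + 6) mod 9 = 3.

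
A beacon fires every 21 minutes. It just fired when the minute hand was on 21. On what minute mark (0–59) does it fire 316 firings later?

57

316·21 = 6636.
Dividing 6636 by 60 gives quotient 110 and remainder 36.
(21 + 36) mod 60 = 57.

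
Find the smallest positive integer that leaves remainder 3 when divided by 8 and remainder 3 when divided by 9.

3

x ≡ 3 (mod 8) gives x ∈ {3}.
The first of these with x mod 9 = 3 is 3.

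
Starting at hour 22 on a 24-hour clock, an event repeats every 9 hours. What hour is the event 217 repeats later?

7

217·9 = 1953.
1953 = 81·24 + 9, so 1953 mod 24 = 9.
(22 + 9) mod 24 = 7.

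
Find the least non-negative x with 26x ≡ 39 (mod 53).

26⁻¹ ≡ 51 (mod 53) because 26·51 = 1326 = 25·53 + 1.
Multiplying both sides by 51: x ≡ 51·39 = 1989 ≡ 28 (mod 53).

28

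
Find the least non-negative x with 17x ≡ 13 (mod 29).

11

17⁻¹ ≡ 12 (mod 29) because 17·12 = 204 = 7·29 + 1.
Multiplying both sides by 12: x ≡ 12·13 = 156 ≡ 11 (mod 29).
Check: 17·11 = 187 = 6·29 + 13.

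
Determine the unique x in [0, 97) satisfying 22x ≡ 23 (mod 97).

22⁻¹ ≡ 75 (mod 97) because 22·75 = 1650 = 17·97 + 1.
So x ≡ 75·23 = 1725 ≡ 76 (mod 97).
Check: 22·76 = 1672 = 17·97 + 23.

76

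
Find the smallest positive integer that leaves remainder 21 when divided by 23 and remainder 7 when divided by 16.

343

x ≡ 7 (mod 16) gives x ∈ {7, 23, 39, 55, 71, 87, 103, 119, …}.
The first of these with x mod 23 = 21 is 343.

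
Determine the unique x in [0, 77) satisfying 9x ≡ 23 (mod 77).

The inverse of 9 mod 77 is 60 (since 9·60 = 540 ≡ 1).
Multiplying both sides by 60: x ≡ 60·23 = 1380 ≡ 71 (mod 77).
Check: 9·71 = 639 = 8·77 + 23.

71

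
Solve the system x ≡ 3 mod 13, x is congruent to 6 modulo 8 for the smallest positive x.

x ≡ 6 (mod 8) gives x ∈ {6, 14, 22, 30, 38, 46, 54, 62, …}.
The first of these with x mod 13 = 3 is 94.

94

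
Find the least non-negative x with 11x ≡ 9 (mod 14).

11

The inverse of 11 mod 14 is 9 (since 11·9 = 99 ≡ 1).
So x ≡ 9·9 = 81 ≡ 11 (mod 14).
Check: 11·11 = 121 = 8·14 + 9.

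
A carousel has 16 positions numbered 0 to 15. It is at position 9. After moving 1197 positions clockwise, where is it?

6

1197 mod 16 = 13 (since 74·16 = 1184).
(9 + 13) mod 16 = 6.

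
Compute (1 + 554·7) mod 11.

554·7 = 3878.
3878 − 352·11 = 6, so 3878 ≡ 6 (mod 11).
(1 + 6) mod 11 = 7.

7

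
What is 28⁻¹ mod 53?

36

28·36 = 1008 = 19·53 + 1, so 28⁻¹ ≡ 36 (mod 53).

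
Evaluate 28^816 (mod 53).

16

By repeated squaring mod 53: 28^1≡28, 28^2≡42, 28^4≡15, 28^8≡13, 28^16≡10, 28^32≡47, 28^64≡36, 28^128≡24, 28^256≡46, 28^512≡49.
816 = 16 + 32 + 256 + 512, so 28^816 ≡ 10·47·46·49 ≡ 16 (mod 53).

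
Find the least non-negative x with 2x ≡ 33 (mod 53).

43

The inverse of 2 mod 53 is 27 (since 2·27 = 54 ≡ 1).
Multiplying both sides by 27: x ≡ 27·33 = 891 ≡ 43 (mod 53).
Check: 2·43 = 86 = 1·53 + 33.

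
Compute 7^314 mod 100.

By repeated squaring mod 100: 7^1≡7, 7^2≡49, 7^4≡1, 7^8≡1, 7^16≡1, 7^32≡1, 7^64≡1, 7^128≡1, 7^256≡1.
Since 314 = 2 + 8 + 16 + 32 + 256 in binary, 7^314 ≡ 49·1·1·1·1 ≡ 49 (mod 100).

49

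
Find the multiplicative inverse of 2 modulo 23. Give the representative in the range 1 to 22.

12

23 = 11·2 + 1
2 = 2·1 + 0
Back-substituting gives 2·12 ≡ 1 (mod 23).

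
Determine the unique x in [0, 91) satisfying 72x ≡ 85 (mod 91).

53

The inverse of 72 mod 91 is 67 (since 72·67 = 4824 ≡ 1).
Multiplying both sides by 67: x ≡ 67·85 = 5695 ≡ 53 (mod 91).
Check: 72·53 = 3816 = 41·91 + 85.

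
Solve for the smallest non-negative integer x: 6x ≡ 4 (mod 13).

5

The inverse of 6 mod 13 is 11 (since 6·11 = 66 ≡ 1).
Multiplying both sides by 11: x ≡ 11·4 = 44 ≡ 5 (mod 13).
Check: 6·5 = 30 = 2·13 + 4.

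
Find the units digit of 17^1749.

7

The units digit of 17^n cycles with period 4: 7, 9, 3, 1, …
1749 mod 4 = 1, so the last digit matches 7^1 = 7.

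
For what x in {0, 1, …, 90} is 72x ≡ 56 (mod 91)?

21

The inverse of 72 mod 91 is 67 (since 72·67 = 4824 ≡ 1).
Multiplying both sides by 67: x ≡ 67·56 = 3752 ≡ 21 (mod 91).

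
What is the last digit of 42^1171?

Last digits of 2^n: 2, 4, 8, 6 (period 4).
1171 leaves remainder 3 on division by 4, so 42^1171 ends in 8.

8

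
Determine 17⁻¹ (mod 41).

29

17·29 = 493 = 12·41 + 1, so 17⁻¹ ≡ 29 (mod 41).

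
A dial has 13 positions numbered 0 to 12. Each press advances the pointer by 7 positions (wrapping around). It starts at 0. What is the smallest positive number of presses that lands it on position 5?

The inverse of 7 mod 13 is 2 (since 7·2 = 14 ≡ 1).
Multiplying both sides by 2: x ≡ 2·5 = 10 ≡ 10 (mod 13).

10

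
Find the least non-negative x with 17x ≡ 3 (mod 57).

27

The inverse of 17 mod 57 is 47 (since 17·47 = 799 ≡ 1).
So x ≡ 47·3 = 141 ≡ 27 (mod 57).
Check: 17·27 = 459 = 8·57 + 3.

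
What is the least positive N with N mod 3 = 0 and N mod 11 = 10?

21

Since 11·2 ≡ 1 (mod 3), take x = 10 + 11·((0−10)·2 mod 3) = 10 + 11·1 = 21.
Check: 21 mod 3 = 0, 21 mod 11 = 10.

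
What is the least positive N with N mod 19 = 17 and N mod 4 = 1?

x ≡ 1 (mod 4) gives x ∈ {1, 5, 9, 13, 17}.
The first of these with x mod 19 = 17 is 17.

17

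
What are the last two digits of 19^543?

59

Square-and-reduce mod 100: 19^1≡19, 19^2≡61, 19^4≡21, 19^8≡41, 19^16≡81, 19^32≡61, 19^64≡21, 19^128≡41, 19^256≡81, 19^512≡61.
543 = 1 + 2 + 4 + 8 + 16 + 512, so 19^543 ≡ 19·61·21·41·81·61 ≡ 59 (mod 100).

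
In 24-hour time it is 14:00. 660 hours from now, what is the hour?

2

Dividing 660 by 24 gives quotient 27 and remainder 12.
(14 + 12) mod 24 = 2.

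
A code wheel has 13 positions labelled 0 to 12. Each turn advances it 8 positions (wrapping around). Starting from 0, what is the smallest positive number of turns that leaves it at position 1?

5

13 = 1·8 + 5
8 = 1·5 + 3
5 = 1·3 + 2
3 = 1·2 + 1
2 = 2·1 + 0
Back-substituting gives 8·5 ≡ 1 (mod 13).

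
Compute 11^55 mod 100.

51

Successive squares of 11 mod 100: 11^1≡11, 11^2≡21, 11^4≡41, 11^8≡81, 11^16≡61, 11^32≡21.
55 = 1 + 2 + 4 + 16 + 32, so 11^55 ≡ 11·21·41·61·21 ≡ 51 (mod 100).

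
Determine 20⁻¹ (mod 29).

16

20·16 = 320 = 11·29 + 1, so 20⁻¹ ≡ 16 (mod 29).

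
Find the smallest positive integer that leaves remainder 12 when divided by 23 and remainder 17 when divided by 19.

150

x ≡ 17 (mod 19) gives x ∈ {17, 36, 55, 74, 93, 112, 131, 150}.
The first of these with x mod 23 = 12 is 150.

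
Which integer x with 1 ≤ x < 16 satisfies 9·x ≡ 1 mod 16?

9·9 = 81 = 5·16 + 1, so 9⁻¹ ≡ 9 (mod 16).

9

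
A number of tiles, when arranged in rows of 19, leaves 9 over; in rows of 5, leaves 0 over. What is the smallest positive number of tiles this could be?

85

Since 5·4 ≡ 1 (mod 19), take x = 0 + 5·((9−0)·4 mod 19) = 0 + 5·17 = 85.
Check: 85 mod 19 = 9, 85 mod 5 = 0.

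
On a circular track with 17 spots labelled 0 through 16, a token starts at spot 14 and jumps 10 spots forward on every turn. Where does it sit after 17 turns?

14

17·10 = 170.
170 = 10·17 + 0, so 170 mod 17 = 0.
(14 + 0) mod 17 = 14.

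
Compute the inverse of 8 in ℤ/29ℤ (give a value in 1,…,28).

8·11 = 88 = 3·29 + 1, so 8⁻¹ ≡ 11 (mod 29).

11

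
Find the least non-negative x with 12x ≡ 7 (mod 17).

12⁻¹ ≡ 10 (mod 17) because 12·10 = 120 = 7·17 + 1.
So x ≡ 10·7 = 70 ≡ 2 (mod 17).
Check: 12·2 = 24 = 1·17 + 7.

2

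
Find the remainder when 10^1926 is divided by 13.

By repeated squaring mod 13: 10^1≡10, 10^2≡9, 10^4≡3, 10^8≡9, 10^16≡3, 10^32≡9, 10^64≡3, 10^128≡9, 10^256≡3, 10^512≡9, 10^1024≡3.
Since 1926 = 2 + 4 + 128 + 256 + 512 + 1024 in binary, 10^1926 ≡ 9·3·9·3·9·3 ≡ 1 (mod 13).

1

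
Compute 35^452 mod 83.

48

By repeated squaring mod 83: 35^1≡35, 35^2≡63, 35^4≡68, 35^8≡59, 35^16≡78, 35^32≡25, 35^64≡44, 35^128≡27, 35^256≡65.
452 = 4 + 64 + 128 + 256, so 35^452 ≡ 68·44·27·65 ≡ 48 (mod 83).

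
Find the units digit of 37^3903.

The units digit of 37^n cycles with period 4: 7, 9, 3, 1, …
3903 leaves remainder 3 on division by 4, so 37^3903 ends in 3.

3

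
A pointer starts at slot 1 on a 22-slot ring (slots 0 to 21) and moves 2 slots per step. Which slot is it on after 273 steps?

19

273·2 = 546.
546 − 24·22 = 18, so 546 ≡ 18 (mod 22).
(1 + 18) mod 22 = 19.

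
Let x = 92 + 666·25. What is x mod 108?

2

666·25 = 16650.
Dividing 16650 by 108 gives quotient 154 and remainder 18.
(92 + 18) mod 108 = 2.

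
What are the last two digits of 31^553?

91

Square-and-reduce mod 100: 31^1≡31, 31^2≡61, 31^4≡21, 31^8≡41, 31^16≡81, 31^32≡61, 31^64≡21, 31^128≡41, 31^256≡81, 31^512≡61.
Since 553 = 1 + 8 + 32 + 512 in binary, 31^553 ≡ 31·41·61·61 ≡ 91 (mod 100).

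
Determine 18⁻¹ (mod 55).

18·52 = 936 = 17·55 + 1, so 18⁻¹ ≡ 52 (mod 55).

52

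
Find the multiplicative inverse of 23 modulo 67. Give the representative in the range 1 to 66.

35

67 = 2·23 + 21
23 = 1·21 + 2
21 = 10·2 + 1
2 = 2·1 + 0
Back-substituting gives 23·35 ≡ 1 (mod 67).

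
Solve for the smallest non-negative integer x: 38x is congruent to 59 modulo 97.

The inverse of 38 mod 97 is 23 (since 38·23 = 874 ≡ 1).
So x ≡ 23·59 = 1357 ≡ 96 (mod 97).
Check: 38·96 = 3648 = 37·97 + 59.

96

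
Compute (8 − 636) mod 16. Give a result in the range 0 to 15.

636 − 39·16 = 12, so 636 ≡ 12 (mod 16).
(8 − 12) mod 16 = 12.

12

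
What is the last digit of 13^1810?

9

Powers of 3 mod 10 repeat with period 4: 3, 9, 7, 1.
1810 leaves remainder 2 on division by 4, so 13^1810 ends in 9.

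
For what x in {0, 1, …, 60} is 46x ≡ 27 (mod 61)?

46⁻¹ ≡ 4 (mod 61) because 46·4 = 184 = 3·61 + 1.
So x ≡ 4·27 = 108 ≡ 47 (mod 61).

47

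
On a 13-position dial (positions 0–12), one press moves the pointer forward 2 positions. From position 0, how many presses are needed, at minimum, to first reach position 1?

7

2·7 = 14 = 1·13 + 1, so 2⁻¹ ≡ 7 (mod 13).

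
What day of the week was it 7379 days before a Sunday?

Saturday

Dividing 7379 by 7 gives quotient 1054 and remainder 1.
Sunday − 1 day → Saturday.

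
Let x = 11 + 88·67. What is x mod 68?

59

88·67 = 5896.
5896 mod 68 = 48 (since 86·68 = 5848).
(11 + 48) mod 68 = 59.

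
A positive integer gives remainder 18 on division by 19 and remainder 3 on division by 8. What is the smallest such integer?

Since 8·12 ≡ 1 (mod 19), take x = 3 + 8·((18−3)·12 mod 19) = 3 + 8·9 = 75.
Check: 75 mod 19 = 18, 75 mod 8 = 3.

75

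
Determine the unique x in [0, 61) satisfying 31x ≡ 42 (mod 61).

23

The inverse of 31 mod 61 is 2 (since 31·2 = 62 ≡ 1).
Multiplying both sides by 2: x ≡ 2·42 = 84 ≡ 23 (mod 61).
Check: 31·23 = 713 = 11·61 + 42.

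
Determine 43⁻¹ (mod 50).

7

43·7 = 301 = 6·50 + 1, so 43⁻¹ ≡ 7 (mod 50).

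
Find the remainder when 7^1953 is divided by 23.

19

By repeated squaring mod 23: 7^1≡7, 7^2≡3, 7^4≡9, 7^8≡12, 7^16≡6, 7^32≡13, 7^64≡8, 7^128≡18, 7^256≡2, 7^512≡4, 7^1024≡16.
Since 1953 = 1 + 32 + 128 + 256 + 512 + 1024 in binary, 7^1953 ≡ 7·13·18·2·4·16 ≡ 19 (mod 23).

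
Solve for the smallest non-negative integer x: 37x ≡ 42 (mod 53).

The inverse of 37 mod 53 is 43 (since 37·43 = 1591 ≡ 1).
Multiplying both sides by 43: x ≡ 43·42 = 1806 ≡ 4 (mod 53).

4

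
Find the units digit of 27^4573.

7

Powers of 7 mod 10 repeat with period 4: 7, 9, 3, 1.
4573 mod 4 = 1, so the last digit matches 7^1 = 7.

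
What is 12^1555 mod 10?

8

Powers of 2 mod 10 repeat with period 4: 2, 4, 8, 6.
1555 leaves remainder 3 on division by 4, so 12^1555 ends in 8.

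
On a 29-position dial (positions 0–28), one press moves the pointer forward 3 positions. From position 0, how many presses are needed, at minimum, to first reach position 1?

10

29 = 9·3 + 2
3 = 1·2 + 1
2 = 2·1 + 0
Back-substituting gives 3·10 ≡ 1 (mod 29).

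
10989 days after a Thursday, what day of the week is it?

Wednesday

10989 = 1569·7 + 6, so 10989 mod 7 = 6.
Thursday + 6 days → Wednesday.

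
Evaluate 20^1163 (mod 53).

By repeated squaring mod 53: 20^1≡20, 20^2≡29, 20^4≡46, 20^8≡49, 20^16≡16, 20^32≡44, 20^64≡28, 20^128≡42, 20^256≡15, 20^512≡13, 20^1024≡10.
1163 = 1 + 2 + 8 + 128 + 1024, so 20^1163 ≡ 20·29·49·42·10 ≡ 5 (mod 53).

5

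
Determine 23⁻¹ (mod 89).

23·31 = 713 = 8·89 + 1, so 23⁻¹ ≡ 31 (mod 89).

31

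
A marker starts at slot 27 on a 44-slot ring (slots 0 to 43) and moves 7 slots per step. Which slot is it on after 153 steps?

153·7 = 1071.
1071 = 24·44 + 15, so 1071 mod 44 = 15.
(27 + 15) mod 44 = 42.

42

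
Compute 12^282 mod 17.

Square-and-reduce mod 17: 12^1≡12, 12^2≡8, 12^4≡13, 12^8≡16, 12^16≡1, 12^32≡1, 12^64≡1, 12^128≡1, 12^256≡1.
Since 282 = 2 + 8 + 16 + 256 in binary, 12^282 ≡ 8·16·1·1 ≡ 9 (mod 17).

9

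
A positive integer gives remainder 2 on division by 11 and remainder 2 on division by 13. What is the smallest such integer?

2

x ≡ 2 (mod 11) gives x ∈ {2}.
The first of these with x mod 13 = 2 is 2.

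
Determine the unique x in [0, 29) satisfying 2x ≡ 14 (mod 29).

2⁻¹ ≡ 15 (mod 29) because 2·15 = 30 = 1·29 + 1.
Multiplying both sides by 15: x ≡ 15·14 = 210 ≡ 7 (mod 29).

7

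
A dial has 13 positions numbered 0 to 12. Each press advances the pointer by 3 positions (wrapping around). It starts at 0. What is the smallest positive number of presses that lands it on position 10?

12

3⁻¹ ≡ 9 (mod 13) because 3·9 = 27 = 2·13 + 1.
So x ≡ 9·10 = 90 ≡ 12 (mod 13).
Check: 3·12 = 36 = 2·13 + 10.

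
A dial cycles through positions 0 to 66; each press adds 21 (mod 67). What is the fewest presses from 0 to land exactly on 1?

16

67 = 3·21 + 4
21 = 5·4 + 1
4 = 4·1 + 0
Back-substituting gives 21·16 ≡ 1 (mod 67).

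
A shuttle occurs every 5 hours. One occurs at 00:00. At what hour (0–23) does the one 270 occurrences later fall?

270·5 = 1350.
Dividing 1350 by 24 gives quotient 56 and remainder 6.
(0 + 6) mod 24 = 6.

6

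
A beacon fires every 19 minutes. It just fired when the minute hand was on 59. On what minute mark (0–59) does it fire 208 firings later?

208·19 = 3952.
3952 = 65·60 + 52, so 3952 mod 60 = 52.
(59 + 52) mod 60 = 51.

51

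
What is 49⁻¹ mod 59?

49·53 = 2597 = 44·59 + 1, so 49⁻¹ ≡ 53 (mod 59).

53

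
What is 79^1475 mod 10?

9

Last digits of 9^n: 9, 1 (period 2).
1475 mod 2 = 1, so the last digit matches 9^1 = 9.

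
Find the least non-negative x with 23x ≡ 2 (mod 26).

8

The inverse of 23 mod 26 is 17 (since 23·17 = 391 ≡ 1).
So x ≡ 17·2 = 34 ≡ 8 (mod 26).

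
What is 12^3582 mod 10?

4

The units digit of 12^n cycles with period 4: 2, 4, 8, 6, …
3582 leaves remainder 2 on division by 4, so 12^3582 ends in 4.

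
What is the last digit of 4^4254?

The units digit of 4^n cycles with period 2: 4, 6, …
4254 mod 2 = 0, so the last digit matches 4^2 = 6.

6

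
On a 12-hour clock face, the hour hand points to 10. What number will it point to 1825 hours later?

11

1825 = 152·12 + 1, so 1825 mod 12 = 1.
10 + 1 → 11 on a 12-hour dial.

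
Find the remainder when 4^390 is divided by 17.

Square-and-reduce mod 17: 4^1≡4, 4^2≡16, 4^4≡1, 4^8≡1, 4^16≡1, 4^32≡1, 4^64≡1, 4^128≡1, 4^256≡1.
Since 390 = 2 + 4 + 128 + 256 in binary, 4^390 ≡ 16·1·1·1 ≡ 16 (mod 17).

16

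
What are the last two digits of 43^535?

07

By repeated squaring mod 100: 43^1≡43, 43^2≡49, 43^4≡1, 43^8≡1, 43^16≡1, 43^32≡1, 43^64≡1, 43^128≡1, 43^256≡1, 43^512≡1.
Since 535 = 1 + 2 + 4 + 16 + 512 in binary, 43^535 ≡ 43·49·1·1·1 ≡ 7 (mod 100).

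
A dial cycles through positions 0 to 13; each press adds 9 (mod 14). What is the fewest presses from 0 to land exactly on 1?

14 = 1·9 + 5
9 = 1·5 + 4
5 = 1·4 + 1
4 = 4·1 + 0
Back-substituting gives 9·11 ≡ 1 (mod 14).

11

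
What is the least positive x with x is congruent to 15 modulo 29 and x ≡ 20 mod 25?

595

x ≡ 20 (mod 25) gives x ∈ {20, 45, 70, 95, 120, 145, 170, 195, …}.
The first of these with x mod 29 = 15 is 595.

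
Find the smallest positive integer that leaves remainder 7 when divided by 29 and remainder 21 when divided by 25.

Since 25·7 ≡ 1 (mod 29), take x = 21 + 25·((7−21)·7 mod 29) = 21 + 25·18 = 471.
Check: 471 mod 29 = 7, 471 mod 25 = 21.

471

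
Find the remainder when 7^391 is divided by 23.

19

Square-and-reduce mod 23: 7^1≡7, 7^2≡3, 7^4≡9, 7^8≡12, 7^16≡6, 7^32≡13, 7^64≡8, 7^128≡18, 7^256≡2.
Since 391 = 1 + 2 + 4 + 128 + 256 in binary, 7^391 ≡ 7·3·9·18·2 ≡ 19 (mod 23).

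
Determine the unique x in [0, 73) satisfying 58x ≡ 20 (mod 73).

23

58⁻¹ ≡ 34 (mod 73) because 58·34 = 1972 = 27·73 + 1.
So x ≡ 34·20 = 680 ≡ 23 (mod 73).
Check: 58·23 = 1334 = 18·73 + 20.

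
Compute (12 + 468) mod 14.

468 mod 14 = 6 (since 33·14 = 462).
(12 + 6) mod 14 = 4.

4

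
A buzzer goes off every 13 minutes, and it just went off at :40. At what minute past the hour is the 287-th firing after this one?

51

287·13 = 3731.
3731 mod 60 = 11 (since 62·60 = 3720).
(40 + 11) mod 60 = 51.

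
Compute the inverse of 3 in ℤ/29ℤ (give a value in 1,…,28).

10

29 = 9·3 + 2
3 = 1·2 + 1
2 = 2·1 + 0
Back-substituting gives 3·10 ≡ 1 (mod 29).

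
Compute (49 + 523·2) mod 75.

523·2 = 1046.
1046 = 13·75 + 71, so 1046 mod 75 = 71.
(49 + 71) mod 75 = 45.

45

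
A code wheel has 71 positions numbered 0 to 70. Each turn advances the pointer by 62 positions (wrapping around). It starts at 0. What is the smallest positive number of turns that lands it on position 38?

51

The inverse of 62 mod 71 is 63 (since 62·63 = 3906 ≡ 1).
Multiplying both sides by 63: x ≡ 63·38 = 2394 ≡ 51 (mod 71).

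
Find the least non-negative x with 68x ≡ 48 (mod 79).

10

The inverse of 68 mod 79 is 43 (since 68·43 = 2924 ≡ 1).
So x ≡ 43·48 = 2064 ≡ 10 (mod 79).
Check: 68·10 = 680 = 8·79 + 48.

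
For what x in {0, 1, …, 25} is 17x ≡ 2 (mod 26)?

17⁻¹ ≡ 23 (mod 26) because 17·23 = 391 = 15·26 + 1.
Multiplying both sides by 23: x ≡ 23·2 = 46 ≡ 20 (mod 26).

20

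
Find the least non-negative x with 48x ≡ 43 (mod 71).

29

48⁻¹ ≡ 37 (mod 71) because 48·37 = 1776 = 25·71 + 1.
So x ≡ 37·43 = 1591 ≡ 29 (mod 71).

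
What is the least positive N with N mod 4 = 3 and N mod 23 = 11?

11

x ≡ 3 (mod 4) gives x ∈ {3, 7, 11}.
The first of these with x mod 23 = 11 is 11.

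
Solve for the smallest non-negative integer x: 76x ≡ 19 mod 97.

73

The inverse of 76 mod 97 is 60 (since 76·60 = 4560 ≡ 1).
So x ≡ 60·19 = 1140 ≡ 73 (mod 97).
Check: 76·73 = 5548 = 57·97 + 19.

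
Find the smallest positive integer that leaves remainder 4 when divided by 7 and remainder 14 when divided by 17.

116

x ≡ 4 (mod 7) gives x ∈ {4, 11, 18, 25, 32, 39, 46, 53, …}.
The first of these with x mod 17 = 14 is 116.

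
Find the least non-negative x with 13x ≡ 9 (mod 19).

The inverse of 13 mod 19 is 3 (since 13·3 = 39 ≡ 1).
Multiplying both sides by 3: x ≡ 3·9 = 27 ≡ 8 (mod 19).
Check: 13·8 = 104 = 5·19 + 9.

8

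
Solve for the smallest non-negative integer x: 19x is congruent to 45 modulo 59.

The inverse of 19 mod 59 is 28 (since 19·28 = 532 ≡ 1).
So x ≡ 28·45 = 1260 ≡ 21 (mod 59).

21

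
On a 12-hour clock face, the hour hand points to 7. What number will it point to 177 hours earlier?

10

177 = 14·12 + 9, so 177 mod 12 = 9.
7 − 9 → 10 on a 12-hour dial.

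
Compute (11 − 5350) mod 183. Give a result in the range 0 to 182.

151

5350 = 29·183 + 43, so 5350 mod 183 = 43.
(11 − 43) mod 183 = 151.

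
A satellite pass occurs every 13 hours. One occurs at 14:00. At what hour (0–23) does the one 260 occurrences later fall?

10

260·13 = 3380.
3380 = 140·24 + 20, so 3380 mod 24 = 20.
(14 + 20) mod 24 = 10.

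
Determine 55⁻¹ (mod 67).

39

67 = 1·55 + 12
55 = 4·12 + 7
12 = 1·7 + 5
7 = 1·5 + 2
5 = 2·2 + 1
2 = 2·1 + 0
Back-substituting gives 55·39 ≡ 1 (mod 67).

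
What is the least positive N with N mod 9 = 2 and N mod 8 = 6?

x ≡ 6 (mod 8) gives x ∈ {6, 14, 22, 30, 38}.
The first of these with x mod 9 = 2 is 38.

38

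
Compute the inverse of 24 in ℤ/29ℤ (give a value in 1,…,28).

24·23 = 552 = 19·29 + 1, so 24⁻¹ ≡ 23 (mod 29).

23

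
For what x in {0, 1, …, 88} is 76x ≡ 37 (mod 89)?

4

The inverse of 76 mod 89 is 41 (since 76·41 = 3116 ≡ 1).
Multiplying both sides by 41: x ≡ 41·37 = 1517 ≡ 4 (mod 89).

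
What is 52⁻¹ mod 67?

58

67 = 1·52 + 15
52 = 3·15 + 7
15 = 2·7 + 1
7 = 7·1 + 0
Back-substituting gives 52·58 ≡ 1 (mod 67).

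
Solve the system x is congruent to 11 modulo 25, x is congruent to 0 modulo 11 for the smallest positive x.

Since 11·16 ≡ 1 (mod 25), take x = 0 + 11·((11−0)·16 mod 25) = 0 + 11·1 = 11.
Check: 11 mod 25 = 11, 11 mod 11 = 0.

11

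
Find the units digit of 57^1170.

9

Powers of 7 mod 10 repeat with period 4: 7, 9, 3, 1.
1170 mod 4 = 2, so the last digit matches 7^2 = 9.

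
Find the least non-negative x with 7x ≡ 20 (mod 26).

The inverse of 7 mod 26 is 15 (since 7·15 = 105 ≡ 1).
Multiplying both sides by 15: x ≡ 15·20 = 300 ≡ 14 (mod 26).

14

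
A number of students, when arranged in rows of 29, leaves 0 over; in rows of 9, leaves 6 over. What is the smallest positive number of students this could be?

x ≡ 6 (mod 9) gives x ∈ {6, 15, 24, 33, 42, 51, 60, 69, …}.
The first of these with x mod 29 = 0 is 87.

87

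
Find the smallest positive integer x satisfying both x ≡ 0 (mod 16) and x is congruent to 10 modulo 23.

Since 23·7 ≡ 1 (mod 16), take x = 10 + 23·((0−10)·7 mod 16) = 10 + 23·10 = 240.
Check: 240 mod 16 = 0, 240 mod 23 = 10.

240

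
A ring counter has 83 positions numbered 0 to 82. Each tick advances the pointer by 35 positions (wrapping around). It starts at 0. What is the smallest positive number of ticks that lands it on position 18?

10

The inverse of 35 mod 83 is 19 (since 35·19 = 665 ≡ 1).
Multiplying both sides by 19: x ≡ 19·18 = 342 ≡ 10 (mod 83).
Check: 35·10 = 350 = 4·83 + 18.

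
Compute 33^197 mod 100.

By repeated squaring mod 100: 33^1≡33, 33^2≡89, 33^4≡21, 33^8≡41, 33^16≡81, 33^32≡61, 33^64≡21, 33^128≡41.
Since 197 = 1 + 4 + 64 + 128 in binary, 33^197 ≡ 33·21·21·41 ≡ 73 (mod 100).

73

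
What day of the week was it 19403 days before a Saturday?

Dividing 19403 by 7 gives quotient 2771 and remainder 6.
Saturday − 6 days → Sunday.

Sunday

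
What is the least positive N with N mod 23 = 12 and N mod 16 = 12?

x ≡ 12 (mod 16) gives x ∈ {12}.
The first of these with x mod 23 = 12 is 12.

12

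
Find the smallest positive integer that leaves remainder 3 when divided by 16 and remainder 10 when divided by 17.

163

x ≡ 3 (mod 16) gives x ∈ {3, 19, 35, 51, 67, 83, 99, 115, …}.
The first of these with x mod 17 = 10 is 163.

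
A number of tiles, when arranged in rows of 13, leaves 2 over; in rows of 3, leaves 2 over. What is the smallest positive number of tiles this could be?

2

x ≡ 2 (mod 3) gives x ∈ {2}.
The first of these with x mod 13 = 2 is 2.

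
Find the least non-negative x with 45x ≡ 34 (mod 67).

The inverse of 45 mod 67 is 3 (since 45·3 = 135 ≡ 1).
So x ≡ 3·34 = 102 ≡ 35 (mod 67).

35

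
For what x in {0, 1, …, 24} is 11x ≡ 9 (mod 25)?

11⁻¹ ≡ 16 (mod 25) because 11·16 = 176 = 7·25 + 1.
Multiplying both sides by 16: x ≡ 16·9 = 144 ≡ 19 (mod 25).
Check: 11·19 = 209 = 8·25 + 9.

19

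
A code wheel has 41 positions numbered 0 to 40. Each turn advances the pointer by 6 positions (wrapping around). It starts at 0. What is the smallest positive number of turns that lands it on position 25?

6⁻¹ ≡ 7 (mod 41) because 6·7 = 42 = 1·41 + 1.
So x ≡ 7·25 = 175 ≡ 11 (mod 41).
Check: 6·11 = 66 = 1·41 + 25.

11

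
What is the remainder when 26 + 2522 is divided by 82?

2522 = 30·82 + 62, so 2522 mod 82 = 62.
(26 + 62) mod 82 = 6.

6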